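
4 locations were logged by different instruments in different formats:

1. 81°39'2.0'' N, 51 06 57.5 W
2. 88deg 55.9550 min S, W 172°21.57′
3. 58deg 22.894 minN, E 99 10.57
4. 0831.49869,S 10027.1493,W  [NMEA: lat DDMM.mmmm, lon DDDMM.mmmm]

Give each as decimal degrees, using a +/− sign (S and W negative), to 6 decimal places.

Point 1:
  Lat: 81 + 39/60 + 2/3600 = 81.6505556
  N → positive
  λ: 51 + 6/60 + 57.5/3600 = 51.1159722
  hemisphere W, so the sign is −
Point 2:
  Latitude: 88 + 55.955/60 = 88.9325833
  hemisphere S, so the sign is −
  Lon: 21.57′ = 0.359500°; total 172.3595000
  W → negative
Point 3:
  Latitude: 58 + 22.894/60 = 58.3815667
  N → positive
  λ: 99 + 10.57/60 = 99.1761667
  E → positive
Point 4:
  φ: degrees = first 2 digits = 8, minutes = 31.49869; 8 + 31.49869/60 = 8.5249782
  hemisphere S, so the sign is −
  Lon: split at 3 digits → 100° and 27.1493′; 100 + 27.1493/60 = 100.4524883
  W → negative

1. 81.650556, -51.115972
2. -88.932583, -172.359500
3. 58.381567, 99.176167
4. -8.524978, -100.452488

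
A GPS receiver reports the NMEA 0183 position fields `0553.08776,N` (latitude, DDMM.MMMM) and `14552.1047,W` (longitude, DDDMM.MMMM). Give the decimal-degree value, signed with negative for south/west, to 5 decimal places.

5.88480, -145.86841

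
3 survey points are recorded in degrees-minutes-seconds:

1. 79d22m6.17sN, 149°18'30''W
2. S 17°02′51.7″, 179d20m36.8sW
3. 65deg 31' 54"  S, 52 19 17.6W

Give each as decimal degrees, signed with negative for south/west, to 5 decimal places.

Point 1:
  Lat: 22′ + 6.17″ = 22.10283′; 79 + 22.10283/60 = 79.368381
  N ⇒ keep positive
  Longitude: 149 + 18/60 + 30/3600 = 149.308333
  W ⇒ negate
Point 2:
  φ: 2′ + 51.7″ = 2.86167′; 17 + 2.86167/60 = 17.047694
  S → negative
  Longitude: 179 + 20/60 + 36.8/3600 = 179.343556
  W ⇒ negate
Point 3:
  Lat: 31′ + 54″ = 31.90000′; 65 + 31.90000/60 = 65.531667
  S ⇒ negate
  λ: 52 + 19/60 + 17.6/3600 = 52.321556
  W ⇒ negate

1. 79.36838, -149.30833
2. -17.04769, -179.34356
3. -65.53167, -52.32156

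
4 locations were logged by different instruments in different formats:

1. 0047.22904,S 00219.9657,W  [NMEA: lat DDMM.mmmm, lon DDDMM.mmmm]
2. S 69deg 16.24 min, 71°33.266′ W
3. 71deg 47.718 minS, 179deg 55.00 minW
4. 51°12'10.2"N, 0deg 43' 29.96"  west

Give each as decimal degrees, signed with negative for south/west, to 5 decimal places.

Point 1:
  Lat: split at 2 digits → 00° and 47.22904′; 0 + 47.22904/60 = 0.787151
  S → negative
  λ: split at 3 digits → 002° and 19.9657′; 2 + 19.9657/60 = 2.332762
  hemisphere W, so the sign is −
Point 2:
  φ: 16.24′ = 0.270667°; total 69.270667
  S → negative
  Longitude: 71 + 33.266/60 = 71.554433
  W → negative
Point 3:
  Lat: 71 + 47.718/60 = 71.795300
  S ⇒ negate
  Longitude: 55′ = 0.916667°; total 179.916667
  W ⇒ negate
Point 4:
  φ: 51° + 12/60 + 10.2/3600 = 51 + 0.200000 + 0.002833 = 51.202833
  N → positive
  Lon: 0 + 43/60 + 29.96/3600 = 0.724989
  W ⇒ negate

1. -0.78715, -2.33276
2. -69.27067, -71.55443
3. -71.79530, -179.91667
4. 51.20283, -0.72499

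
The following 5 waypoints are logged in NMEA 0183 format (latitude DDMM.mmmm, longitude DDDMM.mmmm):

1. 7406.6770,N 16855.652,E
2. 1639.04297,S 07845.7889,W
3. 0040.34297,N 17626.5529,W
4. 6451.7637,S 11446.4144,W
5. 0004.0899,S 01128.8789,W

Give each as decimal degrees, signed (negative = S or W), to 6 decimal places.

Point 1:
  Lat: split at 2 digits → 74° and 6.677′; 74 + 6.677/60 = 74.1112833
  N ⇒ keep positive
  Lon: degrees = first 3 digits = 168, minutes = 55.652; 168 + 55.652/60 = 168.9275333
  E ⇒ keep positive
Point 2:
  φ: degrees = first 2 digits = 16, minutes = 39.04297; 16 + 39.04297/60 = 16.6507162
  hemisphere S, so the sign is −
  Longitude: split at 3 digits → 078° and 45.7889′; 78 + 45.7889/60 = 78.7631483
  hemisphere W, so the sign is −
Point 3:
  Latitude: split at 2 digits → 00° and 40.34297′; 0 + 40.34297/60 = 0.6723828
  N ⇒ keep positive
  λ: degrees = first 3 digits = 176, minutes = 26.5529; 176 + 26.5529/60 = 176.4425483
  W ⇒ negate
Point 4:
  Latitude: degrees = first 2 digits = 64, minutes = 51.7637; 64 + 51.7637/60 = 64.8627283
  S → negative
  Longitude: split at 3 digits → 114° and 46.4144′; 114 + 46.4144/60 = 114.7735733
  hemisphere W, so the sign is −
Point 5:
  Latitude: degrees = first 2 digits = 0, minutes = 4.0899; 0 + 4.0899/60 = 0.0681650
  S → negative
  Lon: split at 3 digits → 011° and 28.8789′; 11 + 28.8789/60 = 11.4813150
  W ⇒ negate

1. 74.111283, 168.927533
2. -16.650716, -78.763148
3. 0.672383, -176.442548
4. -64.862728, -114.773573
5. -0.068165, -11.481315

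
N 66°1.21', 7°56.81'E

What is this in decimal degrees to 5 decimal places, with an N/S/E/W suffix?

Latitude: 1.21′ = 0.020167°; total 66.020167
Longitude: 56.81′ = 0.946833°; total 7.946833

66.02017° N, 7.94683° E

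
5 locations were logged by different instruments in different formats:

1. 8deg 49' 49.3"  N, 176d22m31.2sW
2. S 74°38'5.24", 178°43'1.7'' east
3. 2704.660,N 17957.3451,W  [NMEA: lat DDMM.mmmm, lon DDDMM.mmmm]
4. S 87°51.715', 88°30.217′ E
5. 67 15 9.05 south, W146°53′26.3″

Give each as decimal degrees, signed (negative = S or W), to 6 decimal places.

1. 8.830361, -176.375333
2. -74.634789, 178.717139
3. 27.077667, -179.955752
4. -87.861917, 88.503617
5. -67.252514, -146.890639

Point 1:
  Latitude: 49′ + 49.3″ = 49.82167′; 8 + 49.82167/60 = 8.8303611
  N → positive
  Longitude: 22′ + 31.2″ = 22.52000′; 176 + 22.52000/60 = 176.3753333
  W ⇒ negate
Point 2:
  φ: 74° + 38/60 + 5.24/3600 = 74 + 0.633333 + 0.001456 = 74.6347889
  S ⇒ negate
  Longitude: 43′ + 1.7″ = 43.02833′; 178 + 43.02833/60 = 178.7171389
  E ⇒ keep positive
Point 3:
  Latitude: degrees = first 2 digits = 27, minutes = 4.66; 27 + 4.66/60 = 27.0776667
  N → positive
  Longitude: degrees = first 3 digits = 179, minutes = 57.3451; 179 + 57.3451/60 = 179.9557517
  W → negative
Point 4:
  Lat: 87 + 51.715/60 = 87.8619167
  S → negative
  Lon: 30.217′ = 0.503617°; total 88.5036167
  E ⇒ keep positive
Point 5:
  Lat: 67° + 15/60 + 9.05/3600 = 67 + 0.250000 + 0.002514 = 67.2525139
  hemisphere S, so the sign is −
  Longitude: 146 + 53/60 + 26.3/3600 = 146.8906389
  W ⇒ negate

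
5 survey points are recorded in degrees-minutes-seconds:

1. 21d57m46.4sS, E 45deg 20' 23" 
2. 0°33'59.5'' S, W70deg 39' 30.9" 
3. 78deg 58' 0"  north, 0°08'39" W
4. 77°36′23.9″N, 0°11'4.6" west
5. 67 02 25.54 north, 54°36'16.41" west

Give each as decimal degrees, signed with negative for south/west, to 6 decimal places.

Point 1:
  φ: 57′ + 46.4″ = 57.77333′; 21 + 57.77333/60 = 21.9628889
  hemisphere S, so the sign is −
  Lon: 45 + 20/60 + 23/3600 = 45.3397222
  E → positive
Point 2:
  φ: 0° + 33/60 + 59.5/3600 = 0 + 0.550000 + 0.016528 = 0.5665278
  S ⇒ negate
  Longitude: 70 + 39/60 + 30.9/3600 = 70.6585833
  W → negative
Point 3:
  Lat: 78 + 58/60 + 0/3600 = 78.9666667
  N → positive
  λ: 0° + 8/60 + 39/3600 = 0 + 0.133333 + 0.010833 = 0.1441667
  W → negative
Point 4:
  Latitude: 77 + 36/60 + 23.9/3600 = 77.6066389
  N → positive
  λ: 11′ + 4.6″ = 11.07667′; 0 + 11.07667/60 = 0.1846111
  hemisphere W, so the sign is −
Point 5:
  Latitude: 67 + 2/60 + 25.54/3600 = 67.0404278
  N ⇒ keep positive
  Longitude: 54° + 36/60 + 16.41/3600 = 54 + 0.600000 + 0.004558 = 54.6045583
  W ⇒ negate

1. -21.962889, 45.339722
2. -0.566528, -70.658583
3. 78.966667, -0.144167
4. 77.606639, -0.184611
5. 67.040428, -54.604558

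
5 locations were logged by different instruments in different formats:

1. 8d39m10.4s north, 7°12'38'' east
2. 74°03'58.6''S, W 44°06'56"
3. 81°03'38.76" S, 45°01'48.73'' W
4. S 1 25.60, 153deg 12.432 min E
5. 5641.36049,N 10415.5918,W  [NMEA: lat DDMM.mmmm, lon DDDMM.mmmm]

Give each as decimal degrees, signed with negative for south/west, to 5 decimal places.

Point 1:
  φ: 8 + 39/60 + 10.4/3600 = 8.652889
  N ⇒ keep positive
  Longitude: 7° + 12/60 + 38/3600 = 7 + 0.200000 + 0.010556 = 7.210556
  E ⇒ keep positive
Point 2:
  Lat: 74 + 3/60 + 58.6/3600 = 74.066278
  S ⇒ negate
  Lon: 44° + 6/60 + 56/3600 = 44 + 0.100000 + 0.015556 = 44.115556
  hemisphere W, so the sign is −
Point 3:
  Lat: 3′ + 38.76″ = 3.64600′; 81 + 3.64600/60 = 81.060767
  S ⇒ negate
  Lon: 45 + 1/60 + 48.73/3600 = 45.030203
  W ⇒ negate
Point 4:
  φ: 25.6′ = 0.426667°; total 1.426667
  hemisphere S, so the sign is −
  Longitude: 12.432′ = 0.207200°; total 153.207200
  E → positive
Point 5:
  φ: split at 2 digits → 56° and 41.36049′; 56 + 41.36049/60 = 56.689342
  N ⇒ keep positive
  Longitude: split at 3 digits → 104° and 15.5918′; 104 + 15.5918/60 = 104.259863
  hemisphere W, so the sign is −

1. 8.65289, 7.21056
2. -74.06628, -44.11556
3. -81.06077, -45.03020
4. -1.42667, 153.20720
5. 56.68934, -104.25986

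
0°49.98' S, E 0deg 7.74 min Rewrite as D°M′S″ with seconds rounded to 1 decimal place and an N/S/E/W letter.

0°49′58.8″ S, 0°07′44.4″ E

φ: 49.98000′ → 49′ and 0.98000 × 60 = 58.800″
Lon: 7.74000′ → 7′ and 0.74000 × 60 = 44.400″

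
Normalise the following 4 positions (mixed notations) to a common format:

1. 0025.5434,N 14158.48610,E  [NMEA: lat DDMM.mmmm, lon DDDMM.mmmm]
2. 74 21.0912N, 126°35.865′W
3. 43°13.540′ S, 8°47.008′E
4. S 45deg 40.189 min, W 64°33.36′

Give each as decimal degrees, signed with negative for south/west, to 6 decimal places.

Point 1:
  Latitude: degrees = first 2 digits = 0, minutes = 25.5434; 0 + 25.5434/60 = 0.4257233
  N → positive
  λ: split at 3 digits → 141° and 58.4861′; 141 + 58.4861/60 = 141.9747683
  E → positive
Point 2:
  Lat: 21.0912′ = 0.351520°; total 74.3515200
  N ⇒ keep positive
  Lon: 35.865′ = 0.597750°; total 126.5977500
  hemisphere W, so the sign is −
Point 3:
  Latitude: 43 + 13.54/60 = 43.2256667
  S ⇒ negate
  λ: 47.008′ = 0.783467°; total 8.7834667
  E → positive
Point 4:
  Lat: 45 + 40.189/60 = 45.6698167
  S ⇒ negate
  λ: 33.36′ = 0.556000°; total 64.5560000
  hemisphere W, so the sign is −

1. 0.425723, 141.974768
2. 74.351520, -126.597750
3. -43.225667, 8.783467
4. -45.669817, -64.556000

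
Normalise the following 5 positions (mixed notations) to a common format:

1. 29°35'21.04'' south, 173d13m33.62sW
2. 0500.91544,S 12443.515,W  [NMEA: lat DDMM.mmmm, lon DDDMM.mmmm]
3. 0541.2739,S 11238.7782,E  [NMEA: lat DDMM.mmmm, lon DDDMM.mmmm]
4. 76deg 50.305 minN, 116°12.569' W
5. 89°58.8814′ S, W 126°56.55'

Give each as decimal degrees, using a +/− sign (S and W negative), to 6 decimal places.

Point 1:
  Lat: 29° + 35/60 + 21.04/3600 = 29 + 0.583333 + 0.005844 = 29.5891778
  S ⇒ negate
  Lon: 173 + 13/60 + 33.62/3600 = 173.2260056
  hemisphere W, so the sign is −
Point 2:
  φ: split at 2 digits → 05° and 0.91544′; 5 + 0.91544/60 = 5.0152573
  S → negative
  Lon: split at 3 digits → 124° and 43.515′; 124 + 43.515/60 = 124.7252500
  W ⇒ negate
Point 3:
  Latitude: split at 2 digits → 05° and 41.2739′; 5 + 41.2739/60 = 5.6878983
  hemisphere S, so the sign is −
  Longitude: split at 3 digits → 112° and 38.7782′; 112 + 38.7782/60 = 112.6463033
  E ⇒ keep positive
Point 4:
  Latitude: 50.305′ = 0.838417°; total 76.8384167
  N → positive
  λ: 12.569′ = 0.209483°; total 116.2094833
  W ⇒ negate
Point 5:
  φ: 58.8814′ = 0.981357°; total 89.9813567
  S ⇒ negate
  Lon: 56.55′ = 0.942500°; total 126.9425000
  W → negative

1. -29.589178, -173.226006
2. -5.015257, -124.725250
3. -5.687898, 112.646303
4. 76.838417, -116.209483
5. -89.981357, -126.942500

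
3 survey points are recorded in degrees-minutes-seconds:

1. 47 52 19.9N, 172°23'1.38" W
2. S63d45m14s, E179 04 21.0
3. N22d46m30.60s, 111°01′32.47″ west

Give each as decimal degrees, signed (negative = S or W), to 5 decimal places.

1. 47.87219, -172.38372
2. -63.75389, 179.07250
3. 22.77517, -111.02569

Point 1:
  Lat: 47 + 52/60 + 19.9/3600 = 47.872194
  N → positive
  Longitude: 23′ + 1.38″ = 23.02300′; 172 + 23.02300/60 = 172.383717
  hemisphere W, so the sign is −
Point 2:
  Latitude: 63° + 45/60 + 14/3600 = 63 + 0.750000 + 0.003889 = 63.753889
  S → negative
  λ: 4′ + 21″ = 4.35000′; 179 + 4.35000/60 = 179.072500
  E → positive
Point 3:
  Latitude: 22 + 46/60 + 30.6/3600 = 22.775167
  N → positive
  Longitude: 111° + 1/60 + 32.47/3600 = 111 + 0.016667 + 0.009019 = 111.025686
  hemisphere W, so the sign is −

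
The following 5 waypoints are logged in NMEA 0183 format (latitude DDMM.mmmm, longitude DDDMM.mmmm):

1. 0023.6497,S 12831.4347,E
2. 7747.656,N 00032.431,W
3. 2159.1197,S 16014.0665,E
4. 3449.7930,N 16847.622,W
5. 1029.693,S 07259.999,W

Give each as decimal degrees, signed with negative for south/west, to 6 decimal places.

Point 1:
  Lat: degrees = first 2 digits = 0, minutes = 23.6497; 0 + 23.6497/60 = 0.3941617
  S → negative
  Longitude: degrees = first 3 digits = 128, minutes = 31.4347; 128 + 31.4347/60 = 128.5239117
  E → positive
Point 2:
  Lat: degrees = first 2 digits = 77, minutes = 47.656; 77 + 47.656/60 = 77.7942667
  N → positive
  Lon: split at 3 digits → 000° and 32.431′; 0 + 32.431/60 = 0.5405167
  W ⇒ negate
Point 3:
  φ: degrees = first 2 digits = 21, minutes = 59.1197; 21 + 59.1197/60 = 21.9853283
  hemisphere S, so the sign is −
  Lon: degrees = first 3 digits = 160, minutes = 14.0665; 160 + 14.0665/60 = 160.2344417
  E ⇒ keep positive
Point 4:
  Lat: split at 2 digits → 34° and 49.793′; 34 + 49.793/60 = 34.8298833
  N → positive
  λ: degrees = first 3 digits = 168, minutes = 47.622; 168 + 47.622/60 = 168.7937000
  hemisphere W, so the sign is −
Point 5:
  Latitude: degrees = first 2 digits = 10, minutes = 29.693; 10 + 29.693/60 = 10.4948833
  hemisphere S, so the sign is −
  Longitude: degrees = first 3 digits = 72, minutes = 59.999; 72 + 59.999/60 = 72.9999833
  W ⇒ negate

1. -0.394162, 128.523912
2. 77.794267, -0.540517
3. -21.985328, 160.234442
4. 34.829883, -168.793700
5. -10.494883, -72.999983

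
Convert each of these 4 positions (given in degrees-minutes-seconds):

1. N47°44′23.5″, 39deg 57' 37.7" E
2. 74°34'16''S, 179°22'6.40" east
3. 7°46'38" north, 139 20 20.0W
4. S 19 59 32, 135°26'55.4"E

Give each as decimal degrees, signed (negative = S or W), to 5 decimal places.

1. 47.73986, 39.96047
2. -74.57111, 179.36844
3. 7.77722, -139.33889
4. -19.99222, 135.44872

Point 1:
  Lat: 44′ + 23.5″ = 44.39167′; 47 + 44.39167/60 = 47.739861
  N ⇒ keep positive
  Longitude: 57′ + 37.7″ = 57.62833′; 39 + 57.62833/60 = 39.960472
  E ⇒ keep positive
Point 2:
  Latitude: 74° + 34/60 + 16/3600 = 74 + 0.566667 + 0.004444 = 74.571111
  hemisphere S, so the sign is −
  Lon: 22′ + 6.4″ = 22.10667′; 179 + 22.10667/60 = 179.368444
  E ⇒ keep positive
Point 3:
  Lat: 7 + 46/60 + 38/3600 = 7.777222
  N → positive
  Lon: 139 + 20/60 + 20/3600 = 139.338889
  hemisphere W, so the sign is −
Point 4:
  Latitude: 59′ + 32″ = 59.53333′; 19 + 59.53333/60 = 19.992222
  hemisphere S, so the sign is −
  λ: 135 + 26/60 + 55.4/3600 = 135.448722
  E ⇒ keep positive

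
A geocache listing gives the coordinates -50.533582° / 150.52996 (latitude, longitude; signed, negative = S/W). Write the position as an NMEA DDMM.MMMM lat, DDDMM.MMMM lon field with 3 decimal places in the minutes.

5032.015,S / 15031.798,E

Latitude is negative → S; |value| = 50.533582
Lat: fractional part 0.533582 → 32.01492 minutes
Longitude: minutes = (150.529960 − 150) × 60 = 31.79760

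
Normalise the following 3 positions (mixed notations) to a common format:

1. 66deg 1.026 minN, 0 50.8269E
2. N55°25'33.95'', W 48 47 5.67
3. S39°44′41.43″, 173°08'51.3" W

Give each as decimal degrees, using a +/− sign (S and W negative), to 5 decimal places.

1. 66.01710, 0.84712
2. 55.42610, -48.78491
3. -39.74484, -173.14758

Point 1:
  φ: 66 + 1.026/60 = 66.017100
  N → positive
  λ: 0 + 50.8269/60 = 0.847115
  E → positive
Point 2:
  Lat: 25′ + 33.95″ = 25.56583′; 55 + 25.56583/60 = 55.426097
  N ⇒ keep positive
  λ: 47′ + 5.67″ = 47.09450′; 48 + 47.09450/60 = 48.784908
  W → negative
Point 3:
  Lat: 39° + 44/60 + 41.43/3600 = 39 + 0.733333 + 0.011508 = 39.744842
  S → negative
  λ: 173 + 8/60 + 51.3/3600 = 173.147583
  hemisphere W, so the sign is −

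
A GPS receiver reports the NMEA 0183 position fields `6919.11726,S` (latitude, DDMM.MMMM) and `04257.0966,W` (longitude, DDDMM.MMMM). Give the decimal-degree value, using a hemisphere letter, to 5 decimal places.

Latitude: split at 2 digits → 69° and 19.11726′; 69 + 19.11726/60 = 69.318621
λ: degrees = first 3 digits = 42, minutes = 57.0966; 42 + 57.0966/60 = 42.951610

69.31862° S, 42.95161° W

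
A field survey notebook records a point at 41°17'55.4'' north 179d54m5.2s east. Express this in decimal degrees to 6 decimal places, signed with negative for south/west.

41.298722, 179.901444

Latitude: 17′ + 55.4″ = 17.92333′; 41 + 17.92333/60 = 41.2987222
N ⇒ keep positive
Longitude: 54′ + 5.2″ = 54.08667′; 179 + 54.08667/60 = 179.9014444
E → positive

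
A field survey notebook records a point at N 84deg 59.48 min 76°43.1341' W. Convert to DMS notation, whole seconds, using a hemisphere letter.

84°59′29″ N, 76°43′8″ W

Latitude: fractional minutes 0.48000 × 60 = 28.80″
Longitude: 43.13410′ → 43′ and 0.13410 × 60 = 8.05″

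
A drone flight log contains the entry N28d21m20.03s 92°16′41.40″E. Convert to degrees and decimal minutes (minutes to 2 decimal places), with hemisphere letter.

Latitude: seconds/60 = 0.33383; minutes = 21 + 0.33383 = 21.3338
λ: 16 + 41.4/60 = 16.6900′

28° 21.33′ N, 92° 16.69′ E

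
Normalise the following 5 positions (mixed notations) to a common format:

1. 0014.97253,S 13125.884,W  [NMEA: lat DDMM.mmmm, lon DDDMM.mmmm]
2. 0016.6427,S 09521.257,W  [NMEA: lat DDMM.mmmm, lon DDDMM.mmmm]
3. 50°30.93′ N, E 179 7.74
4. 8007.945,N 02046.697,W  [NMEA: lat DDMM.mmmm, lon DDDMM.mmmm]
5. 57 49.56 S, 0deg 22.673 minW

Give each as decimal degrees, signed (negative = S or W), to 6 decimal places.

1. -0.249542, -131.431400
2. -0.277378, -95.354283
3. 50.515500, 179.129000
4. 80.132417, -20.778283
5. -57.826000, -0.377883

Point 1:
  Latitude: degrees = first 2 digits = 0, minutes = 14.97253; 0 + 14.97253/60 = 0.2495422
  S → negative
  λ: degrees = first 3 digits = 131, minutes = 25.884; 131 + 25.884/60 = 131.4314000
  W → negative
Point 2:
  Lat: degrees = first 2 digits = 0, minutes = 16.6427; 0 + 16.6427/60 = 0.2773783
  S → negative
  Longitude: split at 3 digits → 095° and 21.257′; 95 + 21.257/60 = 95.3542833
  W → negative
Point 3:
  Latitude: 30.93′ = 0.515500°; total 50.5155000
  N ⇒ keep positive
  λ: 7.74′ = 0.129000°; total 179.1290000
  E → positive
Point 4:
  φ: split at 2 digits → 80° and 7.945′; 80 + 7.945/60 = 80.1324167
  N → positive
  Lon: degrees = first 3 digits = 20, minutes = 46.697; 20 + 46.697/60 = 20.7782833
  W → negative
Point 5:
  Lat: 57 + 49.56/60 = 57.8260000
  hemisphere S, so the sign is −
  Lon: 22.673′ = 0.377883°; total 0.3778833
  W ⇒ negate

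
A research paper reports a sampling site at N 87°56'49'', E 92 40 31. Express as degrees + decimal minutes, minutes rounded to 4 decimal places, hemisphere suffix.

87° 56.8167′ N, 92° 40.5167′ E

Lat: seconds/60 = 0.81667; minutes = 56 + 0.81667 = 56.816667
λ: seconds/60 = 0.51667; minutes = 40 + 0.51667 = 40.516667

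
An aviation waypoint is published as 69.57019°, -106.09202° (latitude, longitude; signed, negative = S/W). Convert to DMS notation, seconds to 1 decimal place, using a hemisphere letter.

69°34′12.7″ N, 106°05′31.3″ W

φ: 0.570190 × 60 = 34.21140′ → 34′, remainder × 60 = 12.684″
Longitude is negative → W; |value| = 106.092020
Longitude: 0.092020 × 60 = 5.52120′ → 5′, remainder × 60 = 31.272″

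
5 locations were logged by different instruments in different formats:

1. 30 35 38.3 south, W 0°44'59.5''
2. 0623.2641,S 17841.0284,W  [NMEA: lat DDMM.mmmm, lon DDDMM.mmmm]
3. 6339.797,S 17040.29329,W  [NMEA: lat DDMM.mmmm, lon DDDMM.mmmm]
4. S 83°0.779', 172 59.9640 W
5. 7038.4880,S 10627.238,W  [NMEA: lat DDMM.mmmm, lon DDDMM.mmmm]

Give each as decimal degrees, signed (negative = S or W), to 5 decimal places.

Point 1:
  Lat: 30 + 35/60 + 38.3/3600 = 30.593972
  S → negative
  Lon: 0° + 44/60 + 59.5/3600 = 0 + 0.733333 + 0.016528 = 0.749861
  W → negative
Point 2:
  Latitude: degrees = first 2 digits = 6, minutes = 23.2641; 6 + 23.2641/60 = 6.387735
  S ⇒ negate
  Lon: degrees = first 3 digits = 178, minutes = 41.0284; 178 + 41.0284/60 = 178.683807
  hemisphere W, so the sign is −
Point 3:
  φ: split at 2 digits → 63° and 39.797′; 63 + 39.797/60 = 63.663283
  hemisphere S, so the sign is −
  Lon: degrees = first 3 digits = 170, minutes = 40.29329; 170 + 40.29329/60 = 170.671555
  W → negative
Point 4:
  Latitude: 83 + 0.779/60 = 83.012983
  S → negative
  Lon: 172 + 59.964/60 = 172.999400
  hemisphere W, so the sign is −
Point 5:
  φ: split at 2 digits → 70° and 38.488′; 70 + 38.488/60 = 70.641467
  hemisphere S, so the sign is −
  Longitude: split at 3 digits → 106° and 27.238′; 106 + 27.238/60 = 106.453967
  W ⇒ negate

1. -30.59397, -0.74986
2. -6.38774, -178.68381
3. -63.66328, -170.67155
4. -83.01298, -172.99940
5. -70.64147, -106.45397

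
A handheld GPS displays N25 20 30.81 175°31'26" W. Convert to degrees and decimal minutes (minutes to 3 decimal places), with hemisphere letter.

Lat: seconds/60 = 0.51350; minutes = 20 + 0.51350 = 20.51350
λ: 31 + 26/60 = 31.43333′

25° 20.514′ N, 175° 31.433′ W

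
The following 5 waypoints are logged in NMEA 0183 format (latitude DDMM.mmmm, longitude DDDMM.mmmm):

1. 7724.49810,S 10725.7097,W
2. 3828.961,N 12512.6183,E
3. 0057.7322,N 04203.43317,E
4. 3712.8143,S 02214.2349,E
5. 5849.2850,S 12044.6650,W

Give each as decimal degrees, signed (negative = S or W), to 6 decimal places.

1. -77.408302, -107.428495
2. 38.482683, 125.210305
3. 0.962203, 42.057220
4. -37.213572, 22.237248
5. -58.821417, -120.744417

Point 1:
  Lat: degrees = first 2 digits = 77, minutes = 24.4981; 77 + 24.4981/60 = 77.4083017
  S → negative
  Lon: degrees = first 3 digits = 107, minutes = 25.7097; 107 + 25.7097/60 = 107.4284950
  W ⇒ negate
Point 2:
  Lat: split at 2 digits → 38° and 28.961′; 38 + 28.961/60 = 38.4826833
  N ⇒ keep positive
  λ: degrees = first 3 digits = 125, minutes = 12.6183; 125 + 12.6183/60 = 125.2103050
  E → positive
Point 3:
  φ: split at 2 digits → 00° and 57.7322′; 0 + 57.7322/60 = 0.9622033
  N → positive
  Longitude: degrees = first 3 digits = 42, minutes = 3.43317; 42 + 3.43317/60 = 42.0572195
  E ⇒ keep positive
Point 4:
  Lat: degrees = first 2 digits = 37, minutes = 12.8143; 37 + 12.8143/60 = 37.2135717
  S ⇒ negate
  λ: split at 3 digits → 022° and 14.2349′; 22 + 14.2349/60 = 22.2372483
  E → positive
Point 5:
  φ: split at 2 digits → 58° and 49.285′; 58 + 49.285/60 = 58.8214167
  S → negative
  λ: split at 3 digits → 120° and 44.665′; 120 + 44.665/60 = 120.7444167
  W ⇒ negate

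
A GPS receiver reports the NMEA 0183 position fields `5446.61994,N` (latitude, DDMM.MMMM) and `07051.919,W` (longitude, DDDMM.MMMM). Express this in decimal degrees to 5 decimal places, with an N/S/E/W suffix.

Lat: split at 2 digits → 54° and 46.61994′; 54 + 46.61994/60 = 54.776999
Lon: degrees = first 3 digits = 70, minutes = 51.919; 70 + 51.919/60 = 70.865317

54.77700° N, 70.86532° W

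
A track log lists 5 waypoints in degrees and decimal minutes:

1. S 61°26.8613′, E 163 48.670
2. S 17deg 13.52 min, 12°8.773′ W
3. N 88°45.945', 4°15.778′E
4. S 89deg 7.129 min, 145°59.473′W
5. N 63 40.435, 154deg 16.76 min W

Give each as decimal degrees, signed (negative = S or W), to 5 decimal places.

1. -61.44769, 163.81117
2. -17.22533, -12.14622
3. 88.76575, 4.26297
4. -89.11882, -145.99122
5. 63.67392, -154.27933

Point 1:
  φ: 61 + 26.8613/60 = 61.447688
  S → negative
  Lon: 48.67′ = 0.811167°; total 163.811167
  E → positive
Point 2:
  Lat: 17 + 13.52/60 = 17.225333
  S → negative
  Lon: 12 + 8.773/60 = 12.146217
  W ⇒ negate
Point 3:
  Lat: 88 + 45.945/60 = 88.765750
  N ⇒ keep positive
  Lon: 4 + 15.778/60 = 4.262967
  E ⇒ keep positive
Point 4:
  φ: 89 + 7.129/60 = 89.118817
  hemisphere S, so the sign is −
  Longitude: 145 + 59.473/60 = 145.991217
  hemisphere W, so the sign is −
Point 5:
  φ: 40.435′ = 0.673917°; total 63.673917
  N ⇒ keep positive
  Lon: 154 + 16.76/60 = 154.279333
  hemisphere W, so the sign is −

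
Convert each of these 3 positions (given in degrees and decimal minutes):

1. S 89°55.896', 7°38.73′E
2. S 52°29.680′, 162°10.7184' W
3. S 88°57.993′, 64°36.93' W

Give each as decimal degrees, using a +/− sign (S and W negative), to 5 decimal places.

1. -89.93160, 7.64550
2. -52.49467, -162.17864
3. -88.96655, -64.61550

Point 1:
  φ: 55.896′ = 0.931600°; total 89.931600
  S ⇒ negate
  Lon: 38.73′ = 0.645500°; total 7.645500
  E ⇒ keep positive
Point 2:
  φ: 52 + 29.68/60 = 52.494667
  S ⇒ negate
  Longitude: 10.7184′ = 0.178640°; total 162.178640
  W → negative
Point 3:
  φ: 57.993′ = 0.966550°; total 88.966550
  hemisphere S, so the sign is −
  Longitude: 64 + 36.93/60 = 64.615500
  W → negative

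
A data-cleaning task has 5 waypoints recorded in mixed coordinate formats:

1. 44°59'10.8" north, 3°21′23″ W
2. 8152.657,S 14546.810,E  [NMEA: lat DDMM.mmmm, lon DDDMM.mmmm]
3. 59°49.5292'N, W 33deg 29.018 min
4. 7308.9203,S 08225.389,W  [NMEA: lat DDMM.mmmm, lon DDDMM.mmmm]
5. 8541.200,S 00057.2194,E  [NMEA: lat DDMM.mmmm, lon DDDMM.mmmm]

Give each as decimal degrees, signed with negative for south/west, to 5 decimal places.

1. 44.98633, -3.35639
2. -81.87762, 145.78017
3. 59.82549, -33.48363
4. -73.14867, -82.42315
5. -85.68667, 0.95366

Point 1:
  φ: 44° + 59/60 + 10.8/3600 = 44 + 0.983333 + 0.003000 = 44.986333
  N ⇒ keep positive
  λ: 21′ + 23″ = 21.38333′; 3 + 21.38333/60 = 3.356389
  W ⇒ negate
Point 2:
  Lat: split at 2 digits → 81° and 52.657′; 81 + 52.657/60 = 81.877617
  hemisphere S, so the sign is −
  Lon: degrees = first 3 digits = 145, minutes = 46.81; 145 + 46.81/60 = 145.780167
  E → positive
Point 3:
  φ: 59 + 49.5292/60 = 59.825487
  N → positive
  λ: 33 + 29.018/60 = 33.483633
  W ⇒ negate
Point 4:
  Lat: degrees = first 2 digits = 73, minutes = 8.9203; 73 + 8.9203/60 = 73.148672
  S ⇒ negate
  λ: split at 3 digits → 082° and 25.389′; 82 + 25.389/60 = 82.423150
  W ⇒ negate
Point 5:
  Latitude: split at 2 digits → 85° and 41.2′; 85 + 41.2/60 = 85.686667
  S → negative
  λ: split at 3 digits → 000° and 57.2194′; 0 + 57.2194/60 = 0.953657
  E ⇒ keep positive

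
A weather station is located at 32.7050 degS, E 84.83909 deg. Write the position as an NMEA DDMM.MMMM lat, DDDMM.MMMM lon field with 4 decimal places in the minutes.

3242.3000,S / 08450.3454,E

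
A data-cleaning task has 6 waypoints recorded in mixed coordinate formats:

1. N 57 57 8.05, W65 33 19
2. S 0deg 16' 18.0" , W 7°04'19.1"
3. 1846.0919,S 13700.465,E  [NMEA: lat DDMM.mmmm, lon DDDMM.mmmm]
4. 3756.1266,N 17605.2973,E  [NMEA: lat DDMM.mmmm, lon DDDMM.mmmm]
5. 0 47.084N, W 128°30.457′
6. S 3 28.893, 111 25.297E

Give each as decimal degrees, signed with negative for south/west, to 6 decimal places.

Point 1:
  φ: 57° + 57/60 + 8.05/3600 = 57 + 0.950000 + 0.002236 = 57.9522361
  N ⇒ keep positive
  Longitude: 33′ + 19″ = 33.31667′; 65 + 33.31667/60 = 65.5552778
  W → negative
Point 2:
  Latitude: 0 + 16/60 + 18/3600 = 0.2716667
  S → negative
  Lon: 7° + 4/60 + 19.1/3600 = 7 + 0.066667 + 0.005306 = 7.0719722
  W → negative
Point 3:
  Latitude: split at 2 digits → 18° and 46.0919′; 18 + 46.0919/60 = 18.7681983
  S ⇒ negate
  Longitude: split at 3 digits → 137° and 0.465′; 137 + 0.465/60 = 137.0077500
  E ⇒ keep positive
Point 4:
  Latitude: split at 2 digits → 37° and 56.1266′; 37 + 56.1266/60 = 37.9354433
  N → positive
  Longitude: split at 3 digits → 176° and 5.2973′; 176 + 5.2973/60 = 176.0882883
  E → positive
Point 5:
  Lat: 47.084′ = 0.784733°; total 0.7847333
  N ⇒ keep positive
  Lon: 128 + 30.457/60 = 128.5076167
  W → negative
Point 6:
  Latitude: 3 + 28.893/60 = 3.4815500
  S → negative
  λ: 25.297′ = 0.421617°; total 111.4216167
  E ⇒ keep positive

1. 57.952236, -65.555278
2. -0.271667, -7.071972
3. -18.768198, 137.007750
4. 37.935443, 176.088288
5. 0.784733, -128.507617
6. -3.481550, 111.421617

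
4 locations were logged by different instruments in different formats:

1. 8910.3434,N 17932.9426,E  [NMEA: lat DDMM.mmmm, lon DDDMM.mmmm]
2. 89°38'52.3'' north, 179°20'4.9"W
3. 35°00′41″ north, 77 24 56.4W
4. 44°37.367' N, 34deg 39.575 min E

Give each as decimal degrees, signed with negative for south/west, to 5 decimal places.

1. 89.17239, 179.54904
2. 89.64786, -179.33469
3. 35.01139, -77.41567
4. 44.62278, 34.65958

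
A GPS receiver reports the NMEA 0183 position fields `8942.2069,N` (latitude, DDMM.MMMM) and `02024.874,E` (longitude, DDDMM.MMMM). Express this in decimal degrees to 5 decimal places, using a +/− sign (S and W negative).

89.70345, 20.41457

Lat: split at 2 digits → 89° and 42.2069′; 89 + 42.2069/60 = 89.703448
N ⇒ keep positive
Lon: degrees = first 3 digits = 20, minutes = 24.874; 20 + 24.874/60 = 20.414567
E ⇒ keep positive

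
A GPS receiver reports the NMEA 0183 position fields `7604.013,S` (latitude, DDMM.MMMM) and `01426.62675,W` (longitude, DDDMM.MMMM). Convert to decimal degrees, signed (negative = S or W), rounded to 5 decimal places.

-76.06688, -14.44378

φ: split at 2 digits → 76° and 4.013′; 76 + 4.013/60 = 76.066883
S ⇒ negate
Longitude: split at 3 digits → 014° and 26.62675′; 14 + 26.62675/60 = 14.443779
W → negative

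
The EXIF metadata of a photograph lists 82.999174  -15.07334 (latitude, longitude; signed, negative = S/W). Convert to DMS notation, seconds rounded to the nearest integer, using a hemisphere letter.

82°59′57″ N, 15°04′24″ W

Lat: whole degrees 82; 59.95044′ → 59′ and 57.03″
Longitude is negative → W; |value| = 15.073340
λ: 0.073340° → 4.40040′; 0.40040 × 60 = 24.02″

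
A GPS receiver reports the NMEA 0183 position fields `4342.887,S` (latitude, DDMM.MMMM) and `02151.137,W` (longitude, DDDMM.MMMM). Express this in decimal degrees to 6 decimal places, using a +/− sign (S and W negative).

Lat: split at 2 digits → 43° and 42.887′; 43 + 42.887/60 = 43.7147833
S ⇒ negate
Longitude: degrees = first 3 digits = 21, minutes = 51.137; 21 + 51.137/60 = 21.8522833
W → negative

-43.714783, -21.852283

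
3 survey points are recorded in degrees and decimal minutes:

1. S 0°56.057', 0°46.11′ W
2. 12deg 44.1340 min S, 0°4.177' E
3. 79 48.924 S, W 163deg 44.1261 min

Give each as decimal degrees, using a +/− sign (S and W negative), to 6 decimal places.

Point 1:
  Latitude: 56.057′ = 0.934283°; total 0.9342833
  hemisphere S, so the sign is −
  Lon: 0 + 46.11/60 = 0.7685000
  hemisphere W, so the sign is −
Point 2:
  Latitude: 12 + 44.134/60 = 12.7355667
  S → negative
  Lon: 4.177′ = 0.069617°; total 0.0696167
  E ⇒ keep positive
Point 3:
  Lat: 48.924′ = 0.815400°; total 79.8154000
  S ⇒ negate
  λ: 163 + 44.1261/60 = 163.7354350
  hemisphere W, so the sign is −

1. -0.934283, -0.768500
2. -12.735567, 0.069617
3. -79.815400, -163.735435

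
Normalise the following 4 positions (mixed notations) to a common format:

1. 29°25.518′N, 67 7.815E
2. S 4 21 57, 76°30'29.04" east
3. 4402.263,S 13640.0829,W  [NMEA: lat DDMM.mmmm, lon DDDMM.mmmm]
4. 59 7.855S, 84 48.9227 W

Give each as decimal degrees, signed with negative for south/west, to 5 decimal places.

1. 29.42530, 67.13025
2. -4.36583, 76.50807
3. -44.03772, -136.66805
4. -59.13092, -84.81538

Point 1:
  φ: 25.518′ = 0.425300°; total 29.425300
  N → positive
  Longitude: 7.815′ = 0.130250°; total 67.130250
  E ⇒ keep positive
Point 2:
  Latitude: 4° + 21/60 + 57/3600 = 4 + 0.350000 + 0.015833 = 4.365833
  S ⇒ negate
  Longitude: 30′ + 29.04″ = 30.48400′; 76 + 30.48400/60 = 76.508067
  E → positive
Point 3:
  Latitude: degrees = first 2 digits = 44, minutes = 2.263; 44 + 2.263/60 = 44.037717
  S → negative
  λ: degrees = first 3 digits = 136, minutes = 40.0829; 136 + 40.0829/60 = 136.668048
  W ⇒ negate
Point 4:
  φ: 7.855′ = 0.130917°; total 59.130917
  S ⇒ negate
  Longitude: 84 + 48.9227/60 = 84.815378
  hemisphere W, so the sign is −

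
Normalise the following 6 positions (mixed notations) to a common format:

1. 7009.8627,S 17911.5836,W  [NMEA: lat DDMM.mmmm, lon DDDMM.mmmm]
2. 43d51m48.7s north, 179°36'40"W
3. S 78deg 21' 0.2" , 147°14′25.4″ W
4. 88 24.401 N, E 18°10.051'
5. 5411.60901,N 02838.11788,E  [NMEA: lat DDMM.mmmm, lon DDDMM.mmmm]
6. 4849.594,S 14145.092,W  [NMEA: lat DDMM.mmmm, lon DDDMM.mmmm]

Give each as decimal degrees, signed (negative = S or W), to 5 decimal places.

1. -70.16438, -179.19306
2. 43.86353, -179.61111
3. -78.35006, -147.24039
4. 88.40668, 18.16752
5. 54.19348, 28.63530
6. -48.82657, -141.75153

Point 1:
  Lat: split at 2 digits → 70° and 9.8627′; 70 + 9.8627/60 = 70.164378
  S → negative
  λ: split at 3 digits → 179° and 11.5836′; 179 + 11.5836/60 = 179.193060
  hemisphere W, so the sign is −
Point 2:
  Lat: 43 + 51/60 + 48.7/3600 = 43.863528
  N → positive
  λ: 36′ + 40″ = 36.66667′; 179 + 36.66667/60 = 179.611111
  W ⇒ negate
Point 3:
  φ: 78° + 21/60 + 0.2/3600 = 78 + 0.350000 + 0.000056 = 78.350056
  hemisphere S, so the sign is −
  λ: 147° + 14/60 + 25.4/3600 = 147 + 0.233333 + 0.007056 = 147.240389
  W ⇒ negate
Point 4:
  φ: 88 + 24.401/60 = 88.406683
  N → positive
  λ: 10.051′ = 0.167517°; total 18.167517
  E ⇒ keep positive
Point 5:
  Latitude: degrees = first 2 digits = 54, minutes = 11.60901; 54 + 11.60901/60 = 54.193484
  N → positive
  Longitude: degrees = first 3 digits = 28, minutes = 38.11788; 28 + 38.11788/60 = 28.635298
  E ⇒ keep positive
Point 6:
  Latitude: degrees = first 2 digits = 48, minutes = 49.594; 48 + 49.594/60 = 48.826567
  S ⇒ negate
  Longitude: split at 3 digits → 141° and 45.092′; 141 + 45.092/60 = 141.751533
  hemisphere W, so the sign is −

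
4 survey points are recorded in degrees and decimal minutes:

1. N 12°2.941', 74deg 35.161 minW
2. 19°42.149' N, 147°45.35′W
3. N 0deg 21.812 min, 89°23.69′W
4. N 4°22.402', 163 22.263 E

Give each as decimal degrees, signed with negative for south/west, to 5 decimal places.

Point 1:
  Latitude: 2.941′ = 0.049017°; total 12.049017
  N → positive
  Longitude: 35.161′ = 0.586017°; total 74.586017
  W ⇒ negate
Point 2:
  φ: 42.149′ = 0.702483°; total 19.702483
  N → positive
  Longitude: 45.35′ = 0.755833°; total 147.755833
  W ⇒ negate
Point 3:
  φ: 0 + 21.812/60 = 0.363533
  N ⇒ keep positive
  Longitude: 89 + 23.69/60 = 89.394833
  hemisphere W, so the sign is −
Point 4:
  Lat: 4 + 22.402/60 = 4.373367
  N ⇒ keep positive
  Longitude: 22.263′ = 0.371050°; total 163.371050
  E ⇒ keep positive

1. 12.04902, -74.58602
2. 19.70248, -147.75583
3. 0.36353, -89.39483
4. 4.37337, 163.37105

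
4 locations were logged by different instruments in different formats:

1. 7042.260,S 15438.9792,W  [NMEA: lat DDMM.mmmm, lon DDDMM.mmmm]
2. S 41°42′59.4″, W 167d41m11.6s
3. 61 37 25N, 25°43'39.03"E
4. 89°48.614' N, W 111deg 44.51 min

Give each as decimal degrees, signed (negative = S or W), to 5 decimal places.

1. -70.70433, -154.64965
2. -41.71650, -167.68656
3. 61.62361, 25.72751
4. 89.81023, -111.74183

Point 1:
  Latitude: split at 2 digits → 70° and 42.26′; 70 + 42.26/60 = 70.704333
  S → negative
  λ: split at 3 digits → 154° and 38.9792′; 154 + 38.9792/60 = 154.649653
  hemisphere W, so the sign is −
Point 2:
  Latitude: 41 + 42/60 + 59.4/3600 = 41.716500
  hemisphere S, so the sign is −
  Lon: 167 + 41/60 + 11.6/3600 = 167.686556
  W ⇒ negate
Point 3:
  φ: 61° + 37/60 + 25/3600 = 61 + 0.616667 + 0.006944 = 61.623611
  N ⇒ keep positive
  Lon: 43′ + 39.03″ = 43.65050′; 25 + 43.65050/60 = 25.727508
  E → positive
Point 4:
  Lat: 48.614′ = 0.810233°; total 89.810233
  N → positive
  Longitude: 111 + 44.51/60 = 111.741833
  W ⇒ negate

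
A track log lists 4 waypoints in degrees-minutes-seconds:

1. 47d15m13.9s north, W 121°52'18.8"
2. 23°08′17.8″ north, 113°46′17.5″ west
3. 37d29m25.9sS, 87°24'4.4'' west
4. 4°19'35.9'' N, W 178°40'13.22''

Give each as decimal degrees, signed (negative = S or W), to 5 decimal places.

1. 47.25386, -121.87189
2. 23.13828, -113.77153
3. -37.49053, -87.40122
4. 4.32664, -178.67034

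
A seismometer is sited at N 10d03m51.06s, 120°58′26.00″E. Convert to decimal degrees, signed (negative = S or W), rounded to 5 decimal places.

10.06418, 120.97389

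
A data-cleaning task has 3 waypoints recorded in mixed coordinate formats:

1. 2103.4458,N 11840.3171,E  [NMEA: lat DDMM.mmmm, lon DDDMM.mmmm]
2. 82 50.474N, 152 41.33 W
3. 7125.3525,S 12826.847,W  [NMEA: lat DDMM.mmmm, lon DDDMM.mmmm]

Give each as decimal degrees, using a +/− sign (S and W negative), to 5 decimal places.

1. 21.05743, 118.67195
2. 82.84123, -152.68883
3. -71.42254, -128.44745

Point 1:
  Latitude: split at 2 digits → 21° and 3.4458′; 21 + 3.4458/60 = 21.057430
  N ⇒ keep positive
  λ: degrees = first 3 digits = 118, minutes = 40.3171; 118 + 40.3171/60 = 118.671952
  E ⇒ keep positive
Point 2:
  Latitude: 82 + 50.474/60 = 82.841233
  N ⇒ keep positive
  λ: 152 + 41.33/60 = 152.688833
  hemisphere W, so the sign is −
Point 3:
  Latitude: degrees = first 2 digits = 71, minutes = 25.3525; 71 + 25.3525/60 = 71.422542
  hemisphere S, so the sign is −
  λ: split at 3 digits → 128° and 26.847′; 128 + 26.847/60 = 128.447450
  hemisphere W, so the sign is −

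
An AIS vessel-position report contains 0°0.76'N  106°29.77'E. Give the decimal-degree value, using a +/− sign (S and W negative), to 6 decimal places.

0.012667, 106.496167

Latitude: 0 + 0.76/60 = 0.0126667
N ⇒ keep positive
Longitude: 106 + 29.77/60 = 106.4961667
E → positive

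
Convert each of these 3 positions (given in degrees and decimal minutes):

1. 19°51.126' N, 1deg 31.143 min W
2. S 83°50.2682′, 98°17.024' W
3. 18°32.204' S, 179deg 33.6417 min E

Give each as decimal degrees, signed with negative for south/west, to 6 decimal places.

1. 19.852100, -1.519050
2. -83.837803, -98.283733
3. -18.536733, 179.560695

Point 1:
  Lat: 51.126′ = 0.852100°; total 19.8521000
  N → positive
  λ: 31.143′ = 0.519050°; total 1.5190500
  W → negative
Point 2:
  φ: 50.2682′ = 0.837803°; total 83.8378033
  hemisphere S, so the sign is −
  Lon: 98 + 17.024/60 = 98.2837333
  W ⇒ negate
Point 3:
  Lat: 32.204′ = 0.536733°; total 18.5367333
  S → negative
  Lon: 33.6417′ = 0.560695°; total 179.5606950
  E → positive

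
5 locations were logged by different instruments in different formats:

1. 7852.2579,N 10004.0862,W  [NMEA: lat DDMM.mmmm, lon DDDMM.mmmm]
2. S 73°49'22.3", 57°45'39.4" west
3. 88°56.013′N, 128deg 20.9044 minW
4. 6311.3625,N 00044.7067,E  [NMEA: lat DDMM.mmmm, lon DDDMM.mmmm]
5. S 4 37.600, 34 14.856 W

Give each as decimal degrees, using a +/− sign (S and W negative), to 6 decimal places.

Point 1:
  φ: split at 2 digits → 78° and 52.2579′; 78 + 52.2579/60 = 78.8709650
  N → positive
  Lon: split at 3 digits → 100° and 4.0862′; 100 + 4.0862/60 = 100.0681033
  W → negative
Point 2:
  Lat: 49′ + 22.3″ = 49.37167′; 73 + 49.37167/60 = 73.8228611
  S ⇒ negate
  Longitude: 57° + 45/60 + 39.4/3600 = 57 + 0.750000 + 0.010944 = 57.7609444
  W ⇒ negate
Point 3:
  Lat: 88 + 56.013/60 = 88.9335500
  N ⇒ keep positive
  Lon: 128 + 20.9044/60 = 128.3484067
  hemisphere W, so the sign is −
Point 4:
  φ: degrees = first 2 digits = 63, minutes = 11.3625; 63 + 11.3625/60 = 63.1893750
  N → positive
  Lon: degrees = first 3 digits = 0, minutes = 44.7067; 0 + 44.7067/60 = 0.7451117
  E → positive
Point 5:
  φ: 4 + 37.6/60 = 4.6266667
  hemisphere S, so the sign is −
  Longitude: 14.856′ = 0.247600°; total 34.2476000
  hemisphere W, so the sign is −

1. 78.870965, -100.068103
2. -73.822861, -57.760944
3. 88.933550, -128.348407
4. 63.189375, 0.745112
5. -4.626667, -34.247600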